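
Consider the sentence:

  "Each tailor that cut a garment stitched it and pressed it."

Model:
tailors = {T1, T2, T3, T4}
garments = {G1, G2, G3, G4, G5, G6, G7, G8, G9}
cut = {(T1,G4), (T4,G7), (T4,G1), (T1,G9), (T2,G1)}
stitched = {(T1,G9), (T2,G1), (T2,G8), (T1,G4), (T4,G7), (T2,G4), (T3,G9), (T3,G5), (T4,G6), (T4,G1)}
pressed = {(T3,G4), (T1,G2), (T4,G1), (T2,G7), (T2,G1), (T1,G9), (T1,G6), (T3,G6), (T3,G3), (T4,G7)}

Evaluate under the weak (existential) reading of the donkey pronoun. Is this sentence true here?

"it" takes "a garment" as antecedent — a donkey pronoun bound across the clause boundary.
Weak reading: every tailor t with some cut-garment has at least one cut-garment g such that stitched(t,g) ∧ pressed(t,g).
Per tailor: T1:✓  T2:✓  T4:✓
Every tailor in the restrictor has a witness.

True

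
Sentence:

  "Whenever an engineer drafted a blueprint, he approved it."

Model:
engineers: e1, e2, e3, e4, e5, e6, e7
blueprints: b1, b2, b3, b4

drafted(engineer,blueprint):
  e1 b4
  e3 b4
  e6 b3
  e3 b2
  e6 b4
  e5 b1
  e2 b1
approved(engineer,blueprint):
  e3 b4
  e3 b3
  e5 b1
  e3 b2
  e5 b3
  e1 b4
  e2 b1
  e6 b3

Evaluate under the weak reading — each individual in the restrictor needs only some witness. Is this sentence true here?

"it" takes "a blueprint" as antecedent — a donkey pronoun bound across the clause boundary.
Weak reading: every engineer e with some drafted-blueprint has at least one drafted-blueprint b such that approved(e,b).
Per engineer: e1:✓  e2:✓  e3:✓  e5:✓  e6:✓
Every engineer in the restrictor has a witness.

True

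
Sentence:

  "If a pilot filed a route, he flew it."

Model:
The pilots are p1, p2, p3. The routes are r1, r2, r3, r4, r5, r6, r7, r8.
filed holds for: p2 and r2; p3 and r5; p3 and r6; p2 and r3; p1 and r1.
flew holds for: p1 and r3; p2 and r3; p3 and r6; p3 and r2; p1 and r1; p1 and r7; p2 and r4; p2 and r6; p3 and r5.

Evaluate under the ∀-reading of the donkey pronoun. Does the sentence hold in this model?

"it" takes "a route" as antecedent — a donkey pronoun bound across the clause boundary.
Strong reading: for every (p,r) with filed(p,r), flew(p,r).
Restrictor pairs: (p1,r1) ✓  (p2,r2) ✗  (p2,r3) ✓  (p3,r5) ✓  (p3,r6) ✓
Counterexample: (p2,r2) is in filed but fails the scope.

False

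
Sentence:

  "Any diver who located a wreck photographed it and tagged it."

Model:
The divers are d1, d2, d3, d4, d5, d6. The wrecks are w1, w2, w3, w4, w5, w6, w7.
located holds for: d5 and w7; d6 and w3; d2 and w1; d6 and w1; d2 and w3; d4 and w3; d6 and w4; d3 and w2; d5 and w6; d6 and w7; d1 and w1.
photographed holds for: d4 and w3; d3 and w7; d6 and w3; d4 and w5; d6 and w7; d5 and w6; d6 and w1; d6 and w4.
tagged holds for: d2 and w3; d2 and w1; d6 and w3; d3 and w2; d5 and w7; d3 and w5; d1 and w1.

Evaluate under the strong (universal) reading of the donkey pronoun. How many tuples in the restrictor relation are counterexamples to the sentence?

"it" takes "a wreck" as antecedent — a donkey pronoun bound across the clause boundary.
Strong reading: for every (d,w) with located(d,w), photographed(d,w) ∧ tagged(d,w).
Restrictor pairs: (d1,w1) ✗  (d2,w1) ✗  (d2,w3) ✗  (d3,w2) ✗  (d4,w3) ✗  (d5,w6) ✗  (d5,w7) ✗  (d6,w1) ✗  (d6,w3) ✓  (d6,w4) ✗  (d6,w7) ✗
Counterexamples (restrictor pairs failing the scope): 10.

10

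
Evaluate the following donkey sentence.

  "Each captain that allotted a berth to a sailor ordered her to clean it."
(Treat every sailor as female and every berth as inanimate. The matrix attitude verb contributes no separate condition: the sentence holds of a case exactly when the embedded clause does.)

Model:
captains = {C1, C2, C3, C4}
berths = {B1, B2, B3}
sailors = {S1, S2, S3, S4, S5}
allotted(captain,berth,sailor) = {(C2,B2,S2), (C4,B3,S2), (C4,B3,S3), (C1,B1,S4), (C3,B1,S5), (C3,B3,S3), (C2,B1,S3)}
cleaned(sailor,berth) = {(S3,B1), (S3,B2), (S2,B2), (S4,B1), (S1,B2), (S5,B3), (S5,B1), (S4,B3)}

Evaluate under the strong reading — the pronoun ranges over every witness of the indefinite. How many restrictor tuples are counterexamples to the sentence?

3

"her" takes "a sailor" as antecedent and "it" takes "a berth"; both are donkey pronouns co-varying with the restrictor.
Strong reading: for every (c,b,s) with allotted(c,b,s), cleaned(s,b).
Restrictor triples: (C1,B1,S4)→cleaned(S4,B1) ✓  (C2,B1,S3)→cleaned(S3,B1) ✓  (C2,B2,S2)→cleaned(S2,B2) ✓  (C3,B1,S5)→cleaned(S5,B1) ✓  (C3,B3,S3)→cleaned(S3,B3) ✗  (C4,B3,S2)→cleaned(S2,B3) ✗  (C4,B3,S3)→cleaned(S3,B3) ✗
Counterexamples (restrictor triples failing the scope): 3.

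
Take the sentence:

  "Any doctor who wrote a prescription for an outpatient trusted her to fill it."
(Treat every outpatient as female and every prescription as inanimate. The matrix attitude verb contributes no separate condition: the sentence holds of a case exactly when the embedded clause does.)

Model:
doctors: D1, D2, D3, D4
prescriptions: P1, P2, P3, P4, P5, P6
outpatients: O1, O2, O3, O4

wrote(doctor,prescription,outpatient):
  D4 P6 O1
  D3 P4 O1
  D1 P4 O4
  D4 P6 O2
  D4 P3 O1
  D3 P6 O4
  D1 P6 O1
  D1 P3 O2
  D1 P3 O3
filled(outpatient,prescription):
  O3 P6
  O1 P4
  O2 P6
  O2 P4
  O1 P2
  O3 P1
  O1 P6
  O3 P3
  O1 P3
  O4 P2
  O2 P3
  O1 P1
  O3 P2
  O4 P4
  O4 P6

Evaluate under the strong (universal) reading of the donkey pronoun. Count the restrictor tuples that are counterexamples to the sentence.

"her" takes "an outpatient" as antecedent and "it" takes "a prescription"; both are donkey pronouns co-varying with the restrictor.
Strong reading: for every (d,p,o) with wrote(d,p,o), filled(o,p).
Restrictor triples: (D1,P3,O2)→filled(O2,P3) ✓  (D1,P3,O3)→filled(O3,P3) ✓  (D1,P4,O4)→filled(O4,P4) ✓  (D1,P6,O1)→filled(O1,P6) ✓  (D3,P4,O1)→filled(O1,P4) ✓  (D3,P6,O4)→filled(O4,P6) ✓  (D4,P3,O1)→filled(O1,P3) ✓  (D4,P6,O1)→filled(O1,P6) ✓  (D4,P6,O2)→filled(O2,P6) ✓
Counterexamples (restrictor triples failing the scope): 0.

0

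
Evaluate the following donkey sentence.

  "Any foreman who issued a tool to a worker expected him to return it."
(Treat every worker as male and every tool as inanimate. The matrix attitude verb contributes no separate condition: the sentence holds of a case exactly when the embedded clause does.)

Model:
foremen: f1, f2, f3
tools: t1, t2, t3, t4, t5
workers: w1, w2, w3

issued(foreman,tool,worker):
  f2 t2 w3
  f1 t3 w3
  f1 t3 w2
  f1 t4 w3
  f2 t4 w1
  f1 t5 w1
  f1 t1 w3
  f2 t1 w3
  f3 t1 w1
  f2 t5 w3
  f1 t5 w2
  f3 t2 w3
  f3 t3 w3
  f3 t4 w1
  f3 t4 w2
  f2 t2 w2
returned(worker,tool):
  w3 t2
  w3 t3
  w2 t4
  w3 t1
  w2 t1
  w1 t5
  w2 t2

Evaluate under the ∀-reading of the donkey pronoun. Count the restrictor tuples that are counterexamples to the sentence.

7

"him" takes "a worker" as antecedent and "it" takes "a tool"; both are donkey pronouns co-varying with the restrictor.
Strong reading: for every (f,t,w) with issued(f,t,w), returned(w,t).
Restrictor triples: (f1,t1,w3)→returned(w3,t1) ✓  (f1,t3,w2)→returned(w2,t3) ✗  (f1,t3,w3)→returned(w3,t3) ✓  (f1,t4,w3)→returned(w3,t4) ✗  (f1,t5,w1)→returned(w1,t5) ✓  (f1,t5,w2)→returned(w2,t5) ✗  (f2,t1,w3)→returned(w3,t1) ✓  (f2,t2,w2)→returned(w2,t2) ✓  (f2,t2,w3)→returned(w3,t2) ✓  (f2,t4,w1)→returned(w1,t4) ✗  (f2,t5,w3)→returned(w3,t5) ✗  (f3,t1,w1)→returned(w1,t1) ✗  (f3,t2,w3)→returned(w3,t2) ✓  (f3,t3,w3)→returned(w3,t3) ✓  (f3,t4,w1)→returned(w1,t4) ✗  (f3,t4,w2)→returned(w2,t4) ✓
Counterexamples (restrictor triples failing the scope): 7.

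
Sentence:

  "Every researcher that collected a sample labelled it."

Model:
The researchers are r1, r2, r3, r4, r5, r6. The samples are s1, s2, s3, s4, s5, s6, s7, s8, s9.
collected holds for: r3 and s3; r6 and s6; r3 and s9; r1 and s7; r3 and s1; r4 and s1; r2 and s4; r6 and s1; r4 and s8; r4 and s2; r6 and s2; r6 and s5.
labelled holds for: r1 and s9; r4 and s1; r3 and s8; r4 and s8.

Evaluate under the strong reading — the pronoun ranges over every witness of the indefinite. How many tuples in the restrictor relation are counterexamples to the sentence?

10

"it" takes "a sample" as antecedent — a donkey pronoun bound across the clause boundary.
Strong reading: for every (r,s) with collected(r,s), labelled(r,s).
Restrictor pairs: (r1,s7) ✗  (r2,s4) ✗  (r3,s1) ✗  (r3,s3) ✗  (r3,s9) ✗  (r4,s1) ✓  (r4,s2) ✗  (r4,s8) ✓  (r6,s1) ✗  (r6,s2) ✗  (r6,s5) ✗  (r6,s6) ✗
Counterexamples (restrictor pairs failing the scope): 10.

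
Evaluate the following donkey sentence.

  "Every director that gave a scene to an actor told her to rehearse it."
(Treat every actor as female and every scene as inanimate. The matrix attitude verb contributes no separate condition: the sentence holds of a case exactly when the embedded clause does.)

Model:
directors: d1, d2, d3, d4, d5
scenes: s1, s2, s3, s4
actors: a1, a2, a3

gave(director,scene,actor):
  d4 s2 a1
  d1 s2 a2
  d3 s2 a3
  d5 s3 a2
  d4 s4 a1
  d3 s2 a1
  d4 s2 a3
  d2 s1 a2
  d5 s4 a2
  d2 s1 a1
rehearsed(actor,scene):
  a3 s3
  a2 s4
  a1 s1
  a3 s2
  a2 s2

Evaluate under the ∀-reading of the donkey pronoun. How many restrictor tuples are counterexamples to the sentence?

5

"her" takes "an actor" as antecedent and "it" takes "a scene"; both are donkey pronouns co-varying with the restrictor.
Strong reading: for every (d,s,a) with gave(d,s,a), rehearsed(a,s).
Restrictor triples: (d1,s2,a2)→rehearsed(a2,s2) ✓  (d2,s1,a1)→rehearsed(a1,s1) ✓  (d2,s1,a2)→rehearsed(a2,s1) ✗  (d3,s2,a1)→rehearsed(a1,s2) ✗  (d3,s2,a3)→rehearsed(a3,s2) ✓  (d4,s2,a1)→rehearsed(a1,s2) ✗  (d4,s2,a3)→rehearsed(a3,s2) ✓  (d4,s4,a1)→rehearsed(a1,s4) ✗  (d5,s3,a2)→rehearsed(a2,s3) ✗  (d5,s4,a2)→rehearsed(a2,s4) ✓
Counterexamples (restrictor triples failing the scope): 5.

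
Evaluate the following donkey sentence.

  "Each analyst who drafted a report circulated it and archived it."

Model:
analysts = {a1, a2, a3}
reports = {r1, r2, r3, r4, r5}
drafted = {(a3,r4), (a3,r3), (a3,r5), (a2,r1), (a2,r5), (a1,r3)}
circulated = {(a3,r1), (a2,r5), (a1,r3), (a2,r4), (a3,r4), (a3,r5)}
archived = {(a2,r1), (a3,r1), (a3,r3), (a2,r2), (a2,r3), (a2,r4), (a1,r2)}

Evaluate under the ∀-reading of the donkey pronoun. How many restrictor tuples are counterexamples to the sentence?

6

"it" takes "a report" as antecedent — a donkey pronoun bound across the clause boundary.
Strong reading: for every (a,r) with drafted(a,r), circulated(a,r) ∧ archived(a,r).
Restrictor pairs: (a1,r3) ✗  (a2,r1) ✗  (a2,r5) ✗  (a3,r3) ✗  (a3,r4) ✗  (a3,r5) ✗
Counterexamples (restrictor pairs failing the scope): 6.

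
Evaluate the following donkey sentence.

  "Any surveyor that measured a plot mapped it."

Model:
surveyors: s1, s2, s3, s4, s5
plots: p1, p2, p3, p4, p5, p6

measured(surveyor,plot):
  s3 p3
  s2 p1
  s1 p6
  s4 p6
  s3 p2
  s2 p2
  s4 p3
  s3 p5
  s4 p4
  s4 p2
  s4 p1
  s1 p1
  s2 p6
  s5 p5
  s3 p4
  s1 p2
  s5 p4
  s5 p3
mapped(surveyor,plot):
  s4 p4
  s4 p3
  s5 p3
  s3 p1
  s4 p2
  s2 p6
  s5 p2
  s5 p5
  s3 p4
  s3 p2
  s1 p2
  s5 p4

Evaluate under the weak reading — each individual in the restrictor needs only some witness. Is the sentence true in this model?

True

"it" takes "a plot" as antecedent — a donkey pronoun bound across the clause boundary.
Weak reading: every surveyor s with some measured-plot has at least one measured-plot p such that mapped(s,p).
Per surveyor: s1:✓  s2:✓  s3:✓  s4:✓  s5:✓
Every surveyor in the restrictor has a witness.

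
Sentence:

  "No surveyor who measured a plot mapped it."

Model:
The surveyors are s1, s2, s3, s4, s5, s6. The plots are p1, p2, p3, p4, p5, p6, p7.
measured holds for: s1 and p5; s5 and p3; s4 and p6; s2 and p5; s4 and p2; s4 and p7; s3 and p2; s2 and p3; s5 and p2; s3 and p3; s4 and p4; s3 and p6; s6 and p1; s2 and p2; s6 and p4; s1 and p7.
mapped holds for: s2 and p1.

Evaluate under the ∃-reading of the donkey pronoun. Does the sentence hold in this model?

True

"it" takes "a plot" as antecedent — a donkey pronoun bound across the clause boundary.
Truth condition: for no (s,p) with measured(s,p) does mapped(s,p) hold.
Restrictor pairs — does the scope hold? (s1,p5):fails  (s1,p7):fails  (s2,p2):fails  (s2,p3):fails  (s2,p5):fails  (s3,p2):fails  (s3,p3):fails  (s3,p6):fails  (s4,p2):fails  (s4,p4):fails  (s4,p6):fails  (s4,p7):fails  (s5,p2):fails  (s5,p3):fails  (s6,p1):fails  (s6,p4):fails
Scope holds for no restrictor pair, so the sentence is true.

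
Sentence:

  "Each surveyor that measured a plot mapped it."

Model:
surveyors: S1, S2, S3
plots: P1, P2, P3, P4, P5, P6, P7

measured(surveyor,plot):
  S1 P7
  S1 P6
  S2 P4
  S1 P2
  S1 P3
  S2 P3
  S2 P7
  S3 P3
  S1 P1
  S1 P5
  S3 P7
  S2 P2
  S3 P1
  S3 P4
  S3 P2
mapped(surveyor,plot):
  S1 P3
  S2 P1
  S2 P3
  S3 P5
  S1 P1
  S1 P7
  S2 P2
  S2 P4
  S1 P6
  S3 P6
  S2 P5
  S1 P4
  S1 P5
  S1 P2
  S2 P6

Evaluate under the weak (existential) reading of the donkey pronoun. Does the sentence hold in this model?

"it" takes "a plot" as antecedent — a donkey pronoun bound across the clause boundary.
Weak reading: every surveyor s with some measured-plot has at least one measured-plot p such that mapped(s,p).
Per surveyor: S1:✓  S2:✓  S3:✗
S3 has no witness among its measured-plots.

False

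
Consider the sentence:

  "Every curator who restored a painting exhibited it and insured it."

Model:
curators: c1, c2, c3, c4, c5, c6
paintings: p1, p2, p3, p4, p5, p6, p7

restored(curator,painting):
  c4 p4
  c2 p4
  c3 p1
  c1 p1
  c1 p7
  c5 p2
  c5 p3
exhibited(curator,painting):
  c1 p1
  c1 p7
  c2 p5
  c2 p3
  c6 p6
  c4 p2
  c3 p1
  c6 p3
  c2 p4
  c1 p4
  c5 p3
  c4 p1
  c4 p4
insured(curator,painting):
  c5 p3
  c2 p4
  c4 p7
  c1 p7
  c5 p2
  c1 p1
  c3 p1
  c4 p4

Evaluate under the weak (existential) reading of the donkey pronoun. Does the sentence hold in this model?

"it" takes "a painting" as antecedent — a donkey pronoun bound across the clause boundary.
Weak reading: every curator c with some restored-painting has at least one restored-painting p such that exhibited(c,p) ∧ insured(c,p).
Per curator: c1:✓  c2:✓  c3:✓  c4:✓  c5:✓
Every curator in the restrictor has a witness.

True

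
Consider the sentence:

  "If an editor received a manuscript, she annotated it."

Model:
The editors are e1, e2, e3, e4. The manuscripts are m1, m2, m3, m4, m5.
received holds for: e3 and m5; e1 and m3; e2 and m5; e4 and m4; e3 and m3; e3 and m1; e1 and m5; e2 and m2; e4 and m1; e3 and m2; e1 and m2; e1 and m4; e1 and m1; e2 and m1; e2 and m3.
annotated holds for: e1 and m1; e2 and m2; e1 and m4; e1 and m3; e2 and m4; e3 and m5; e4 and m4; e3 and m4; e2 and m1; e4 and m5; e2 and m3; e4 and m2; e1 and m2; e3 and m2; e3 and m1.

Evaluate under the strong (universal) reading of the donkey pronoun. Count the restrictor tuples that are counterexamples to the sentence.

4

"it" takes "a manuscript" as antecedent — a donkey pronoun bound across the clause boundary.
Strong reading: for every (e,m) with received(e,m), annotated(e,m).
Restrictor pairs: (e1,m1) ✓  (e1,m2) ✓  (e1,m3) ✓  (e1,m4) ✓  (e1,m5) ✗  (e2,m1) ✓  (e2,m2) ✓  (e2,m3) ✓  (e2,m5) ✗  (e3,m1) ✓  (e3,m2) ✓  (e3,m3) ✗  (e3,m5) ✓  (e4,m1) ✗  (e4,m4) ✓
Counterexamples (restrictor pairs failing the scope): 4.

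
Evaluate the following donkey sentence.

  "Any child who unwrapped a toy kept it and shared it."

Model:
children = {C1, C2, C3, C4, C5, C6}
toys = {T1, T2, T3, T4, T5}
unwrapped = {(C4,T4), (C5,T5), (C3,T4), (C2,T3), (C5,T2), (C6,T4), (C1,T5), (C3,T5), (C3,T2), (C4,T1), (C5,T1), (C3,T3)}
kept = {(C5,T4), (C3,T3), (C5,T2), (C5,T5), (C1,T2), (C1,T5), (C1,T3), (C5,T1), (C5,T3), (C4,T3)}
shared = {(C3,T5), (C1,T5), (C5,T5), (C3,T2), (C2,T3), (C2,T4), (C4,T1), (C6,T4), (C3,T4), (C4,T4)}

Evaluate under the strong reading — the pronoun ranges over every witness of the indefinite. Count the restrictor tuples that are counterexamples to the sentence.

10

"it" takes "a toy" as antecedent — a donkey pronoun bound across the clause boundary.
Strong reading: for every (c,t) with unwrapped(c,t), kept(c,t) ∧ shared(c,t).
Restrictor pairs: (C1,T5) ✓  (C2,T3) ✗  (C3,T2) ✗  (C3,T3) ✗  (C3,T4) ✗  (C3,T5) ✗  (C4,T1) ✗  (C4,T4) ✗  (C5,T1) ✗  (C5,T2) ✗  (C5,T5) ✓  (C6,T4) ✗
Counterexamples (restrictor pairs failing the scope): 10.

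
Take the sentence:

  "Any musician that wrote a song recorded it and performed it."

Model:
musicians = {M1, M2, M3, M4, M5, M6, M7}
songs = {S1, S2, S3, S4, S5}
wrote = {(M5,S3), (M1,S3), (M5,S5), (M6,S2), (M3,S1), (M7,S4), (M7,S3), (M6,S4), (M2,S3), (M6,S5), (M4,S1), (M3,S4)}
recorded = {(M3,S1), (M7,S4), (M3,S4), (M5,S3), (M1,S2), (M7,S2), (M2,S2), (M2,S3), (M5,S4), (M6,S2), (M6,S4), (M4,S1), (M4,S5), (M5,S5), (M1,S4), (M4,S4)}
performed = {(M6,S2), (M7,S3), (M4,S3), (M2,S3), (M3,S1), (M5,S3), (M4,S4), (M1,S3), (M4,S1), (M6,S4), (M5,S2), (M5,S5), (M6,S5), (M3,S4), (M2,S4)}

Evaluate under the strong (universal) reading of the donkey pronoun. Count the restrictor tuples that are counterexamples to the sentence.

4

"it" takes "a song" as antecedent — a donkey pronoun bound across the clause boundary.
Strong reading: for every (m,s) with wrote(m,s), recorded(m,s) ∧ performed(m,s).
Restrictor pairs: (M1,S3) ✗  (M2,S3) ✓  (M3,S1) ✓  (M3,S4) ✓  (M4,S1) ✓  (M5,S3) ✓  (M5,S5) ✓  (M6,S2) ✓  (M6,S4) ✓  (M6,S5) ✗  (M7,S3) ✗  (M7,S4) ✗
Counterexamples (restrictor pairs failing the scope): 4.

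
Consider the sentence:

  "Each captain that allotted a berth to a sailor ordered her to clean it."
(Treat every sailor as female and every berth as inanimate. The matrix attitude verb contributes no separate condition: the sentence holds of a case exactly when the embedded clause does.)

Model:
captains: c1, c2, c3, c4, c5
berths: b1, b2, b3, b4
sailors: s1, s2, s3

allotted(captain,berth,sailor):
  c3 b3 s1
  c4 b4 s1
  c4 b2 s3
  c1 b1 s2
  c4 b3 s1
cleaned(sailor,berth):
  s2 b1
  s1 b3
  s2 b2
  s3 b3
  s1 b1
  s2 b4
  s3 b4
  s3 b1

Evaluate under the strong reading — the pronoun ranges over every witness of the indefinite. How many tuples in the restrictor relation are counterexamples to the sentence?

2

"her" takes "a sailor" as antecedent and "it" takes "a berth"; both are donkey pronouns co-varying with the restrictor.
Strong reading: for every (c,b,s) with allotted(c,b,s), cleaned(s,b).
Restrictor triples: (c1,b1,s2)→cleaned(s2,b1) ✓  (c3,b3,s1)→cleaned(s1,b3) ✓  (c4,b2,s3)→cleaned(s3,b2) ✗  (c4,b3,s1)→cleaned(s1,b3) ✓  (c4,b4,s1)→cleaned(s1,b4) ✗
Counterexamples (restrictor triples failing the scope): 2.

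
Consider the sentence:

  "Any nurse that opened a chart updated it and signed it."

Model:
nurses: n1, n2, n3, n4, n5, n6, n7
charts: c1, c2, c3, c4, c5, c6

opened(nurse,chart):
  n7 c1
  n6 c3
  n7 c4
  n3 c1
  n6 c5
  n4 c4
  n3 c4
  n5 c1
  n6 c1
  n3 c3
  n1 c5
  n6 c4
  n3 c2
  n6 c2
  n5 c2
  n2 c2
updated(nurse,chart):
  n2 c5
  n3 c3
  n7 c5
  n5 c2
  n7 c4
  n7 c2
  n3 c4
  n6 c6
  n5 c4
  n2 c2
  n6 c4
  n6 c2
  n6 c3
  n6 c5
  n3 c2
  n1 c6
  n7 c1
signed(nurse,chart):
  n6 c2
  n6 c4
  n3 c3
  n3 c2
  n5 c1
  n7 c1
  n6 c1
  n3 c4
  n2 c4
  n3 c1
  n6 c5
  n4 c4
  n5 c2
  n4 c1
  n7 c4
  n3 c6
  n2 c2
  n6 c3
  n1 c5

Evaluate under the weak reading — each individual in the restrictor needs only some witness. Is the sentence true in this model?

False

"it" takes "a chart" as antecedent — a donkey pronoun bound across the clause boundary.
Weak reading: every nurse n with some opened-chart has at least one opened-chart c such that updated(n,c) ∧ signed(n,c).
Per nurse: n1:✗  n2:✓  n3:✓  n4:✗  n5:✓  n6:✓  n7:✓
n1 has no witness among its opened-charts.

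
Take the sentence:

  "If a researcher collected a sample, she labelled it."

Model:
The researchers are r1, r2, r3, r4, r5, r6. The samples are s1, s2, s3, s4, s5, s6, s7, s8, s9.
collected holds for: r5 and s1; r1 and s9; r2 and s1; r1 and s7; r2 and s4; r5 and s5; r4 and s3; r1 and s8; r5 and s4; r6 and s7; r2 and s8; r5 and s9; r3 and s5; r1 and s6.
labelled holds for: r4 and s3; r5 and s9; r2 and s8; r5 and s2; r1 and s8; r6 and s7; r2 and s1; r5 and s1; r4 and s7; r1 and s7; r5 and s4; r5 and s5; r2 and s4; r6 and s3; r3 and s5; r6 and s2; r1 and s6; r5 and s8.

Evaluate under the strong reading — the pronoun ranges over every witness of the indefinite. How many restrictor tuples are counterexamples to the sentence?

"it" takes "a sample" as antecedent — a donkey pronoun bound across the clause boundary.
Strong reading: for every (r,s) with collected(r,s), labelled(r,s).
Restrictor pairs: (r1,s6) ✓  (r1,s7) ✓  (r1,s8) ✓  (r1,s9) ✗  (r2,s1) ✓  (r2,s4) ✓  (r2,s8) ✓  (r3,s5) ✓  (r4,s3) ✓  (r5,s1) ✓  (r5,s4) ✓  (r5,s5) ✓  (r5,s9) ✓  (r6,s7) ✓
Counterexamples (restrictor pairs failing the scope): 1.

1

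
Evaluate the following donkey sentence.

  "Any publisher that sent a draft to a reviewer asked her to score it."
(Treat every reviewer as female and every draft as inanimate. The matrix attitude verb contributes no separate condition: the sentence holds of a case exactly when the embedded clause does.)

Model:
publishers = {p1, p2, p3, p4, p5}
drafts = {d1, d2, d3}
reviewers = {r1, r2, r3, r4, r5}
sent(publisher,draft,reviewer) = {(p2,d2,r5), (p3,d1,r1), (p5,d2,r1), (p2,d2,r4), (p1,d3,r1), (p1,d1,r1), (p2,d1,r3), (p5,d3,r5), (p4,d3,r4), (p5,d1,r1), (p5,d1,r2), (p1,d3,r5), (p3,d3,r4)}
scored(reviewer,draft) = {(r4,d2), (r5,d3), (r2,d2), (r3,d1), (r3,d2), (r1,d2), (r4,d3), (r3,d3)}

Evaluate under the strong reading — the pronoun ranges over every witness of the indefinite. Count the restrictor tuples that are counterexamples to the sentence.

"her" takes "a reviewer" as antecedent and "it" takes "a draft"; both are donkey pronouns co-varying with the restrictor.
Strong reading: for every (p,d,r) with sent(p,d,r), scored(r,d).
Restrictor triples: (p1,d1,r1)→scored(r1,d1) ✗  (p1,d3,r1)→scored(r1,d3) ✗  (p1,d3,r5)→scored(r5,d3) ✓  (p2,d1,r3)→scored(r3,d1) ✓  (p2,d2,r4)→scored(r4,d2) ✓  (p2,d2,r5)→scored(r5,d2) ✗  (p3,d1,r1)→scored(r1,d1) ✗  (p3,d3,r4)→scored(r4,d3) ✓  (p4,d3,r4)→scored(r4,d3) ✓  (p5,d1,r1)→scored(r1,d1) ✗  (p5,d1,r2)→scored(r2,d1) ✗  (p5,d2,r1)→scored(r1,d2) ✓  (p5,d3,r5)→scored(r5,d3) ✓
Counterexamples (restrictor triples failing the scope): 6.

6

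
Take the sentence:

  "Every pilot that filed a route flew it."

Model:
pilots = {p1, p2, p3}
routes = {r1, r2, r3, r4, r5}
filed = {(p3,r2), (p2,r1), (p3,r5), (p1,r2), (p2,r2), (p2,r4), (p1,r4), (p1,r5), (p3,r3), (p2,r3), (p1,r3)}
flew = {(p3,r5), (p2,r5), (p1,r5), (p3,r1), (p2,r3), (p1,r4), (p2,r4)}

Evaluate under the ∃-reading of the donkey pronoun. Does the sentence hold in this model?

True

"it" takes "a route" as antecedent — a donkey pronoun bound across the clause boundary.
Weak reading: every pilot p with some filed-route has at least one filed-route r such that flew(p,r).
Per pilot: p1:✓  p2:✓  p3:✓
Every pilot in the restrictor has a witness.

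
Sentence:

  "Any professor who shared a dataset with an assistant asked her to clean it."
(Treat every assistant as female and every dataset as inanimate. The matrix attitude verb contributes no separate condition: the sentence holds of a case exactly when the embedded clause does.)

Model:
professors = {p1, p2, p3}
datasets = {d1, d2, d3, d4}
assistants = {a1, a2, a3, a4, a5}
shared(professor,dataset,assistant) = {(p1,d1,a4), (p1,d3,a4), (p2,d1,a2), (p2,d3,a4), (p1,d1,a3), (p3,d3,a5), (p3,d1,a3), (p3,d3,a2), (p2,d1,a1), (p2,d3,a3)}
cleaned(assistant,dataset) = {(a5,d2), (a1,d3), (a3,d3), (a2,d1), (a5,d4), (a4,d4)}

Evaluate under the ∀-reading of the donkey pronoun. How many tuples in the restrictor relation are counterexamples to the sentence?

"her" takes "an assistant" as antecedent and "it" takes "a dataset"; both are donkey pronouns co-varying with the restrictor.
Strong reading: for every (p,d,a) with shared(p,d,a), cleaned(a,d).
Restrictor triples: (p1,d1,a3)→cleaned(a3,d1) ✗  (p1,d1,a4)→cleaned(a4,d1) ✗  (p1,d3,a4)→cleaned(a4,d3) ✗  (p2,d1,a1)→cleaned(a1,d1) ✗  (p2,d1,a2)→cleaned(a2,d1) ✓  (p2,d3,a3)→cleaned(a3,d3) ✓  (p2,d3,a4)→cleaned(a4,d3) ✗  (p3,d1,a3)→cleaned(a3,d1) ✗  (p3,d3,a2)→cleaned(a2,d3) ✗  (p3,d3,a5)→cleaned(a5,d3) ✗
Counterexamples (restrictor triples failing the scope): 8.

8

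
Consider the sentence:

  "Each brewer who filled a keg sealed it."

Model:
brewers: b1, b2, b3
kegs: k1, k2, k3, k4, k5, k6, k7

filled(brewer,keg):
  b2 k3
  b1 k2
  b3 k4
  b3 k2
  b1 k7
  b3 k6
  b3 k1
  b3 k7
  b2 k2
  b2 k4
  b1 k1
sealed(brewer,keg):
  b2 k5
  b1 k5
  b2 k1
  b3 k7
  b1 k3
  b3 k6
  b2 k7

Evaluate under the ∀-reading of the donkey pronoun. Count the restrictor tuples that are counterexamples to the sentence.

9

"it" takes "a keg" as antecedent — a donkey pronoun bound across the clause boundary.
Strong reading: for every (b,k) with filled(b,k), sealed(b,k).
Restrictor pairs: (b1,k1) ✗  (b1,k2) ✗  (b1,k7) ✗  (b2,k2) ✗  (b2,k3) ✗  (b2,k4) ✗  (b3,k1) ✗  (b3,k2) ✗  (b3,k4) ✗  (b3,k6) ✓  (b3,k7) ✓
Counterexamples (restrictor pairs failing the scope): 9.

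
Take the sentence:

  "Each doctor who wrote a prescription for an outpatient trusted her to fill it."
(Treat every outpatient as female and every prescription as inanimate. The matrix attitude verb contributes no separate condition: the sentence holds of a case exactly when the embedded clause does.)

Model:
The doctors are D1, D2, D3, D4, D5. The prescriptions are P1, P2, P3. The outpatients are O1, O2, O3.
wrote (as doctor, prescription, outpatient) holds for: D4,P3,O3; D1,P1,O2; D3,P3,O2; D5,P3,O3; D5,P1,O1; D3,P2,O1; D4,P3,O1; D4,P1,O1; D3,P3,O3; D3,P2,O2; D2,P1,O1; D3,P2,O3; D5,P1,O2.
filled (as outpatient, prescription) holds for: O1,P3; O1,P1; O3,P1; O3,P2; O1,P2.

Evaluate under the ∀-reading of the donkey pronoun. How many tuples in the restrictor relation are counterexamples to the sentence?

"her" takes "an outpatient" as antecedent and "it" takes "a prescription"; both are donkey pronouns co-varying with the restrictor.
Strong reading: for every (d,p,o) with wrote(d,p,o), filled(o,p).
Restrictor triples: (D1,P1,O2)→filled(O2,P1) ✗  (D2,P1,O1)→filled(O1,P1) ✓  (D3,P2,O1)→filled(O1,P2) ✓  (D3,P2,O2)→filled(O2,P2) ✗  (D3,P2,O3)→filled(O3,P2) ✓  (D3,P3,O2)→filled(O2,P3) ✗  (D3,P3,O3)→filled(O3,P3) ✗  (D4,P1,O1)→filled(O1,P1) ✓  (D4,P3,O1)→filled(O1,P3) ✓  (D4,P3,O3)→filled(O3,P3) ✗  (D5,P1,O1)→filled(O1,P1) ✓  (D5,P1,O2)→filled(O2,P1) ✗  (D5,P3,O3)→filled(O3,P3) ✗
Counterexamples (restrictor triples failing the scope): 7.

7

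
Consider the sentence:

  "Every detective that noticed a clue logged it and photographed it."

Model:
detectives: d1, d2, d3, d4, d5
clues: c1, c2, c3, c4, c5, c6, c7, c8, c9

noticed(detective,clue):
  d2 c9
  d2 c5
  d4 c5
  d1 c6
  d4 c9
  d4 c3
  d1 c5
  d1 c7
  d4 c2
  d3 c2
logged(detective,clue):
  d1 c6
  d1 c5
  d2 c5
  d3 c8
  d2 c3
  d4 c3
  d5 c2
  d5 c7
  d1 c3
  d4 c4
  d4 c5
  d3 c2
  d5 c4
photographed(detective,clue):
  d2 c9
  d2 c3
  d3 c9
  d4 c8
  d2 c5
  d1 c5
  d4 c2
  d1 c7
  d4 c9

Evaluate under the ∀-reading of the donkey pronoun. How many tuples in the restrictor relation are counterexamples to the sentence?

8

"it" takes "a clue" as antecedent — a donkey pronoun bound across the clause boundary.
Strong reading: for every (d,c) with noticed(d,c), logged(d,c) ∧ photographed(d,c).
Restrictor pairs: (d1,c5) ✓  (d1,c6) ✗  (d1,c7) ✗  (d2,c5) ✓  (d2,c9) ✗  (d3,c2) ✗  (d4,c2) ✗  (d4,c3) ✗  (d4,c5) ✗  (d4,c9) ✗
Counterexamples (restrictor pairs failing the scope): 8.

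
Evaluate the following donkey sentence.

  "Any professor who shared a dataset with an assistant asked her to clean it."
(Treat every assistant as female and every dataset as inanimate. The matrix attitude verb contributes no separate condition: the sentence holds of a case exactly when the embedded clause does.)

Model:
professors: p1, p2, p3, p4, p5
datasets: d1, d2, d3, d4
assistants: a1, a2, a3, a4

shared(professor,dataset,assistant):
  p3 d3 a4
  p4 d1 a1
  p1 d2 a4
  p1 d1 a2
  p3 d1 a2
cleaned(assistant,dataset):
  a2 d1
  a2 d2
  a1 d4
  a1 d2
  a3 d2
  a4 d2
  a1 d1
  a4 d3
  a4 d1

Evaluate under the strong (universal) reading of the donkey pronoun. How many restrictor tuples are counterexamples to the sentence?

"her" takes "an assistant" as antecedent and "it" takes "a dataset"; both are donkey pronouns co-varying with the restrictor.
Strong reading: for every (p,d,a) with shared(p,d,a), cleaned(a,d).
Restrictor triples: (p1,d1,a2)→cleaned(a2,d1) ✓  (p1,d2,a4)→cleaned(a4,d2) ✓  (p3,d1,a2)→cleaned(a2,d1) ✓  (p3,d3,a4)→cleaned(a4,d3) ✓  (p4,d1,a1)→cleaned(a1,d1) ✓
Counterexamples (restrictor triples failing the scope): 0.

0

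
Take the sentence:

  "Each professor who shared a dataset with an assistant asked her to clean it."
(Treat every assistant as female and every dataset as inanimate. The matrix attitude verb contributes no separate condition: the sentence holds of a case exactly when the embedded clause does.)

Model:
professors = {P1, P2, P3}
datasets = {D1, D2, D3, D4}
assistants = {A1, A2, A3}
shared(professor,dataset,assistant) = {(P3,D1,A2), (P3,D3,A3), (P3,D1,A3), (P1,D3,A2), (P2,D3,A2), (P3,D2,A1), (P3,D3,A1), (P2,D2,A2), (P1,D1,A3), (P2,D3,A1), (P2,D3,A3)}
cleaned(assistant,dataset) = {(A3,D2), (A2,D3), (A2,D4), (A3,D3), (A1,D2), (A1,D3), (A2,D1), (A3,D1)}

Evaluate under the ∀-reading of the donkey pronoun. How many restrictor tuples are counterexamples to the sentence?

1

"her" takes "an assistant" as antecedent and "it" takes "a dataset"; both are donkey pronouns co-varying with the restrictor.
Strong reading: for every (p,d,a) with shared(p,d,a), cleaned(a,d).
Restrictor triples: (P1,D1,A3)→cleaned(A3,D1) ✓  (P1,D3,A2)→cleaned(A2,D3) ✓  (P2,D2,A2)→cleaned(A2,D2) ✗  (P2,D3,A1)→cleaned(A1,D3) ✓  (P2,D3,A2)→cleaned(A2,D3) ✓  (P2,D3,A3)→cleaned(A3,D3) ✓  (P3,D1,A2)→cleaned(A2,D1) ✓  (P3,D1,A3)→cleaned(A3,D1) ✓  (P3,D2,A1)→cleaned(A1,D2) ✓  (P3,D3,A1)→cleaned(A1,D3) ✓  (P3,D3,A3)→cleaned(A3,D3) ✓
Counterexamples (restrictor triples failing the scope): 1.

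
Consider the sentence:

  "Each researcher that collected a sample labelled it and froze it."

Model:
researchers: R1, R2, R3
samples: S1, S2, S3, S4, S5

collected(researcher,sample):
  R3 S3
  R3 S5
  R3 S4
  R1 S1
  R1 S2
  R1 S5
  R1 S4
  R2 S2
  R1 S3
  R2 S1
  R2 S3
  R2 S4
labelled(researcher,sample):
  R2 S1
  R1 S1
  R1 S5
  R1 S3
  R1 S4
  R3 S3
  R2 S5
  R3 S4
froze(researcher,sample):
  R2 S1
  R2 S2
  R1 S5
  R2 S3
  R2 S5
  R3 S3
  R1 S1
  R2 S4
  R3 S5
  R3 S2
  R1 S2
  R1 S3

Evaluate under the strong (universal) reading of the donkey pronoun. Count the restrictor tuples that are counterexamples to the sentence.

7

"it" takes "a sample" as antecedent — a donkey pronoun bound across the clause boundary.
Strong reading: for every (r,s) with collected(r,s), labelled(r,s) ∧ froze(r,s).
Restrictor pairs: (R1,S1) ✓  (R1,S2) ✗  (R1,S3) ✓  (R1,S4) ✗  (R1,S5) ✓  (R2,S1) ✓  (R2,S2) ✗  (R2,S3) ✗  (R2,S4) ✗  (R3,S3) ✓  (R3,S4) ✗  (R3,S5) ✗
Counterexamples (restrictor pairs failing the scope): 7.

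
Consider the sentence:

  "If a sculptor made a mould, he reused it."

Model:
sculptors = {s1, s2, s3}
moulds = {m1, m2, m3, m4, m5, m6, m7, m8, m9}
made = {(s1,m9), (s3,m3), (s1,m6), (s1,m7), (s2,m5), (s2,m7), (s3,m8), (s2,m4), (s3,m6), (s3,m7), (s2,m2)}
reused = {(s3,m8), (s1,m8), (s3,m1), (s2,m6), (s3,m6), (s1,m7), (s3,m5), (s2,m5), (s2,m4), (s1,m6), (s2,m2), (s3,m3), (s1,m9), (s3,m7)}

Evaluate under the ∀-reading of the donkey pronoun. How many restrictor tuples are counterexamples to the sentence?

1

"it" takes "a mould" as antecedent — a donkey pronoun bound across the clause boundary.
Strong reading: for every (s,m) with made(s,m), reused(s,m).
Restrictor pairs: (s1,m6) ✓  (s1,m7) ✓  (s1,m9) ✓  (s2,m2) ✓  (s2,m4) ✓  (s2,m5) ✓  (s2,m7) ✗  (s3,m3) ✓  (s3,m6) ✓  (s3,m7) ✓  (s3,m8) ✓
Counterexamples (restrictor pairs failing the scope): 1.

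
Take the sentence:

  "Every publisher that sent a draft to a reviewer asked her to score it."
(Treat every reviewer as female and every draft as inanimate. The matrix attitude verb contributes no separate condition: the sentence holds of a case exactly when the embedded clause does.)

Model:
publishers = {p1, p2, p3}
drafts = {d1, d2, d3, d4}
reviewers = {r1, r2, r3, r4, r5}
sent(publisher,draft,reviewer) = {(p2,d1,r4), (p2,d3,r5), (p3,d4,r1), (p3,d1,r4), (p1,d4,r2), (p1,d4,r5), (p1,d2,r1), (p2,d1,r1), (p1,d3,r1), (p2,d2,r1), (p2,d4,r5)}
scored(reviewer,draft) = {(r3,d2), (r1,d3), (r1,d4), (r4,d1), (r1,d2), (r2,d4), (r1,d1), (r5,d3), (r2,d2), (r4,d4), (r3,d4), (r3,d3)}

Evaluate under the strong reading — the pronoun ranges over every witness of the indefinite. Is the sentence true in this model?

False

"her" takes "a reviewer" as antecedent and "it" takes "a draft"; both are donkey pronouns co-varying with the restrictor.
Strong reading: for every (p,d,r) with sent(p,d,r), scored(r,d).
Restrictor triples: (p1,d2,r1)→scored(r1,d2) ✓  (p1,d3,r1)→scored(r1,d3) ✓  (p1,d4,r2)→scored(r2,d4) ✓  (p1,d4,r5)→scored(r5,d4) ✗  (p2,d1,r1)→scored(r1,d1) ✓  (p2,d1,r4)→scored(r4,d1) ✓  (p2,d2,r1)→scored(r1,d2) ✓  (p2,d3,r5)→scored(r5,d3) ✓  (p2,d4,r5)→scored(r5,d4) ✗  (p3,d1,r4)→scored(r4,d1) ✓  (p3,d4,r1)→scored(r1,d4) ✓
Counterexample: (p1,d4,r5) — scored(r5,d4) does not hold.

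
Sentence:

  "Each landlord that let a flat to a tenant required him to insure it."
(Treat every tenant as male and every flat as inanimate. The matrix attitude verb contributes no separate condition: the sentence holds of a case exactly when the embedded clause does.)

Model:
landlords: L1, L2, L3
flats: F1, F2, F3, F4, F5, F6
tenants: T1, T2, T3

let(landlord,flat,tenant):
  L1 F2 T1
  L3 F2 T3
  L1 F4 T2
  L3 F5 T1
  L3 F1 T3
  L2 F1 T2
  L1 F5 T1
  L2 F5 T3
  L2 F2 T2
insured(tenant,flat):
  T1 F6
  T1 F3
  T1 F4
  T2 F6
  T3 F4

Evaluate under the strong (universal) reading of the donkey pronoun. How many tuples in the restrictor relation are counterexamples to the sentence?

9

"him" takes "a tenant" as antecedent and "it" takes "a flat"; both are donkey pronouns co-varying with the restrictor.
Strong reading: for every (l,f,t) with let(l,f,t), insured(t,f).
Restrictor triples: (L1,F2,T1)→insured(T1,F2) ✗  (L1,F4,T2)→insured(T2,F4) ✗  (L1,F5,T1)→insured(T1,F5) ✗  (L2,F1,T2)→insured(T2,F1) ✗  (L2,F2,T2)→insured(T2,F2) ✗  (L2,F5,T3)→insured(T3,F5) ✗  (L3,F1,T3)→insured(T3,F1) ✗  (L3,F2,T3)→insured(T3,F2) ✗  (L3,F5,T1)→insured(T1,F5) ✗
Counterexamples (restrictor triples failing the scope): 9.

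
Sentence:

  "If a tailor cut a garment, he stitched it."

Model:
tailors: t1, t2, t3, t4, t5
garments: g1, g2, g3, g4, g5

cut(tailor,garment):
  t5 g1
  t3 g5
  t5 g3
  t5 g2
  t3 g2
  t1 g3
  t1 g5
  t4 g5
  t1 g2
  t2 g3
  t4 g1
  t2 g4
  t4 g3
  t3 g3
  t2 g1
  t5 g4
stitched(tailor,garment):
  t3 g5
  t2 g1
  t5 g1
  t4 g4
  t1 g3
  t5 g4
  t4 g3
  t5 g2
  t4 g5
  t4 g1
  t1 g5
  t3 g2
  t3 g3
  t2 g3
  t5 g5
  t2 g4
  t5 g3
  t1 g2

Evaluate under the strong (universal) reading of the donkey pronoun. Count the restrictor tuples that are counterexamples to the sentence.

"it" takes "a garment" as antecedent — a donkey pronoun bound across the clause boundary.
Strong reading: for every (t,g) with cut(t,g), stitched(t,g).
Restrictor pairs: (t1,g2) ✓  (t1,g3) ✓  (t1,g5) ✓  (t2,g1) ✓  (t2,g3) ✓  (t2,g4) ✓  (t3,g2) ✓  (t3,g3) ✓  (t3,g5) ✓  (t4,g1) ✓  (t4,g3) ✓  (t4,g5) ✓  (t5,g1) ✓  (t5,g2) ✓  (t5,g3) ✓  (t5,g4) ✓
Counterexamples (restrictor pairs failing the scope): 0.

0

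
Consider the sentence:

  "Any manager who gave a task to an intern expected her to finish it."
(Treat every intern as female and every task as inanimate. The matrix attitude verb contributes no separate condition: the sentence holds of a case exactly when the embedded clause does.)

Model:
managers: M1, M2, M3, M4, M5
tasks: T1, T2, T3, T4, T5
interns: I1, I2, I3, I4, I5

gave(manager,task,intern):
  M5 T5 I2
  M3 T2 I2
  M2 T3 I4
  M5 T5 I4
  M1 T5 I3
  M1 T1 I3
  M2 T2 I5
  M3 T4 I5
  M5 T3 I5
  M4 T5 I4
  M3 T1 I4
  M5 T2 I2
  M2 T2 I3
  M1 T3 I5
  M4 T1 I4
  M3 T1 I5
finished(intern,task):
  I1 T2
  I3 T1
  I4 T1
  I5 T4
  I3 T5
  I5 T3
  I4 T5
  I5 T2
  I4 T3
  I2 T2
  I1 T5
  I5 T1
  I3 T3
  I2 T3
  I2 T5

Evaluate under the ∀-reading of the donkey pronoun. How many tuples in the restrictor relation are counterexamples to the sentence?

1

"her" takes "an intern" as antecedent and "it" takes "a task"; both are donkey pronouns co-varying with the restrictor.
Strong reading: for every (m,t,i) with gave(m,t,i), finished(i,t).
Restrictor triples: (M1,T1,I3)→finished(I3,T1) ✓  (M1,T3,I5)→finished(I5,T3) ✓  (M1,T5,I3)→finished(I3,T5) ✓  (M2,T2,I3)→finished(I3,T2) ✗  (M2,T2,I5)→finished(I5,T2) ✓  (M2,T3,I4)→finished(I4,T3) ✓  (M3,T1,I4)→finished(I4,T1) ✓  (M3,T1,I5)→finished(I5,T1) ✓  (M3,T2,I2)→finished(I2,T2) ✓  (M3,T4,I5)→finished(I5,T4) ✓  (M4,T1,I4)→finished(I4,T1) ✓  (M4,T5,I4)→finished(I4,T5) ✓  (M5,T2,I2)→finished(I2,T2) ✓  (M5,T3,I5)→finished(I5,T3) ✓  (M5,T5,I2)→finished(I2,T5) ✓  (M5,T5,I4)→finished(I4,T5) ✓
Counterexamples (restrictor triples failing the scope): 1.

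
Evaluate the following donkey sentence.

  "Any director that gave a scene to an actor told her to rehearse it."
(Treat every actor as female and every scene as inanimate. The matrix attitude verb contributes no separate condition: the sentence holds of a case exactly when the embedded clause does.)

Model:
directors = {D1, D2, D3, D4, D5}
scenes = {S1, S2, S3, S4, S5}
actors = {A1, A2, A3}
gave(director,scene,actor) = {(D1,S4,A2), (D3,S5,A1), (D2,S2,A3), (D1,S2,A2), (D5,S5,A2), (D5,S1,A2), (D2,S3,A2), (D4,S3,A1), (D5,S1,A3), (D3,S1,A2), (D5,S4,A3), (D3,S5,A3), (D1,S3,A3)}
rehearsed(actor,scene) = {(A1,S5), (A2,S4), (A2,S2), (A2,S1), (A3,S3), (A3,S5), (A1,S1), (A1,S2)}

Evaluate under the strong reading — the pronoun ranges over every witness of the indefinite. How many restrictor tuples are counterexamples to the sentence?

6

"her" takes "an actor" as antecedent and "it" takes "a scene"; both are donkey pronouns co-varying with the restrictor.
Strong reading: for every (d,s,a) with gave(d,s,a), rehearsed(a,s).
Restrictor triples: (D1,S2,A2)→rehearsed(A2,S2) ✓  (D1,S3,A3)→rehearsed(A3,S3) ✓  (D1,S4,A2)→rehearsed(A2,S4) ✓  (D2,S2,A3)→rehearsed(A3,S2) ✗  (D2,S3,A2)→rehearsed(A2,S3) ✗  (D3,S1,A2)→rehearsed(A2,S1) ✓  (D3,S5,A1)→rehearsed(A1,S5) ✓  (D3,S5,A3)→rehearsed(A3,S5) ✓  (D4,S3,A1)→rehearsed(A1,S3) ✗  (D5,S1,A2)→rehearsed(A2,S1) ✓  (D5,S1,A3)→rehearsed(A3,S1) ✗  (D5,S4,A3)→rehearsed(A3,S4) ✗  (D5,S5,A2)→rehearsed(A2,S5) ✗
Counterexamples (restrictor triples failing the scope): 6.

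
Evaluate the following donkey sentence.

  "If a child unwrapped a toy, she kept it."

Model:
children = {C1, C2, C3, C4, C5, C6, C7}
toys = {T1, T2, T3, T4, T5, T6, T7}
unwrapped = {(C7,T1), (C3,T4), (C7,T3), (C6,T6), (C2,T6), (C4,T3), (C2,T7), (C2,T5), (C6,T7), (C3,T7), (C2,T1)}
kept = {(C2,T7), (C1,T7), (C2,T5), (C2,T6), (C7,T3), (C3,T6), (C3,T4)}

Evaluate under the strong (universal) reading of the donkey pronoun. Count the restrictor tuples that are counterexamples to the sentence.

"it" takes "a toy" as antecedent — a donkey pronoun bound across the clause boundary.
Strong reading: for every (c,t) with unwrapped(c,t), kept(c,t).
Restrictor pairs: (C2,T1) ✗  (C2,T5) ✓  (C2,T6) ✓  (C2,T7) ✓  (C3,T4) ✓  (C3,T7) ✗  (C4,T3) ✗  (C6,T6) ✗  (C6,T7) ✗  (C7,T1) ✗  (C7,T3) ✓
Counterexamples (restrictor pairs failing the scope): 6.

6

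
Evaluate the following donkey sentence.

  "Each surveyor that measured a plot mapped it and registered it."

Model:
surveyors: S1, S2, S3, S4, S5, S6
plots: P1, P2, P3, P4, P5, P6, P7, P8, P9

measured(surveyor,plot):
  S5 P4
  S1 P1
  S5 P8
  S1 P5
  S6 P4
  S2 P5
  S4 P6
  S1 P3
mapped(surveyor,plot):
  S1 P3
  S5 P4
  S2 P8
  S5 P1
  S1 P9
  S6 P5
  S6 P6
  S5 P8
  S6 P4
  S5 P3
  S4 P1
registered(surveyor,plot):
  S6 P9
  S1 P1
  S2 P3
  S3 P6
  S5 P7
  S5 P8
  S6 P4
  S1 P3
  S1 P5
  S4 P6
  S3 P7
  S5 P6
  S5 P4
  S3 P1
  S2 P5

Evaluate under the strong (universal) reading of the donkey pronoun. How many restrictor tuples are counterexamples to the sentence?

"it" takes "a plot" as antecedent — a donkey pronoun bound across the clause boundary.
Strong reading: for every (s,p) with measured(s,p), mapped(s,p) ∧ registered(s,p).
Restrictor pairs: (S1,P1) ✗  (S1,P3) ✓  (S1,P5) ✗  (S2,P5) ✗  (S4,P6) ✗  (S5,P4) ✓  (S5,P8) ✓  (S6,P4) ✓
Counterexamples (restrictor pairs failing the scope): 4.

4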